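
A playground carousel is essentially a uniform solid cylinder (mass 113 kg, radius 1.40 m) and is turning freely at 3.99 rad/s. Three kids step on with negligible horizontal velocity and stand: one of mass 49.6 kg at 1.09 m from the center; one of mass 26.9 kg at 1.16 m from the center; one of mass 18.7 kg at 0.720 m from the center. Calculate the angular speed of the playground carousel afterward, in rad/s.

ω_f ≈ 2.05 rad/s

No external torque acts about the center; L_before = L_after.
I_p = ½(113)(1.40)² = 110.7 kg·m².
Added inertia Σmr² = (49.6)(1.09)² + (26.9)(1.16)² + (18.7)(0.720)² = 104.8 kg·m²; I_f = 110.7 + 104.8 = 215.6 kg·m².
ω_f = I_p ω_i / I_f = (110.7)(3.99) / 215.6 = 2.050 rad/s.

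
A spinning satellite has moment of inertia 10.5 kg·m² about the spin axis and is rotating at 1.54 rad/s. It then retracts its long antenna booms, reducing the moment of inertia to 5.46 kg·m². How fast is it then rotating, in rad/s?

ω₂ ≈ 2.96 rad/s

No external torque acts about the spin axis, so angular momentum is conserved.
ω₂ = I₁ω₁ / I₂ = (10.50)(1.54 rad/s) / (5.460) = 2.962 rad/s.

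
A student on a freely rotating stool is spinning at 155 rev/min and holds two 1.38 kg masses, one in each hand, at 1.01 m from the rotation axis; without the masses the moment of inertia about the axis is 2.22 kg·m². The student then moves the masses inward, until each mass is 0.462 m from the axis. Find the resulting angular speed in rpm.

ω₂ ≈ 278 rpm

With no external torque about the axis, L is conserved: I₁ω₁ = I₂ω₂.
I₁ = 2.22 + 2(1.38)(1.01)² = 5.035 kg·m²; I₂ = 2.22 + 2(1.38)(0.462)² = 2.809 kg·m².
ω₂ = I₁ω₁ / I₂ = (5.035)(155 rpm) / (2.809) = 277.8 rpm.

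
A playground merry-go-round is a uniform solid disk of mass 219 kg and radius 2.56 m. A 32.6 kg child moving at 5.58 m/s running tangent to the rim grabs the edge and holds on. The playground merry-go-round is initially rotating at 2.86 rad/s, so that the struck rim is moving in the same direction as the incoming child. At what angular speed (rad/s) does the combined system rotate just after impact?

|ω_f| ≈ 2.70 rad/s

About the axle the impulsive forces during the collision are internal, so angular momentum about that axis is conserved.
I_p = ½(219)(2.56)² = 717.6 kg·m². Taking the sense of the child's angular momentum as positive, L_{child} = m v R = (32.6)(5.58)(2.56) = 465.7 kg·m²/s.
L_i = +I_p ω_p + m v R = +(717.6)(2.86) + 465.7 = 2518 kg·m²/s.
After sticking, I_f = I_p + m R² = 717.6 + (32.6)(2.56)² = 931.3 kg·m².
ω_f = L_i / I_f = 2518 / 931.3 = 2.704 rad/s.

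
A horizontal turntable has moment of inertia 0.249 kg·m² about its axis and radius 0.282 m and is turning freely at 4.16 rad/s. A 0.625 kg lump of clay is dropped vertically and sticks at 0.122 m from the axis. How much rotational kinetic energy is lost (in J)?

The added mass arrives with no angular momentum about the axis, and any external torque about the axis is negligible, so the system's angular momentum is conserved.
Added inertia Σmr² = (0.625)(0.122)² = 0.009303 kg·m²; I_f = 0.2490 + 0.009303 = 0.2583 kg·m².
ω_f = I_p ω_i / I_f = (0.2490)(4.16) / 0.2583 = 4.010 rad/s.
KE_i = ½(0.2490)(4.160 rad/s)² = 2.155 J; KE_f = ½(0.2583)(4.010)² = 2.077 J.

energy lost ≈ 0.0776 J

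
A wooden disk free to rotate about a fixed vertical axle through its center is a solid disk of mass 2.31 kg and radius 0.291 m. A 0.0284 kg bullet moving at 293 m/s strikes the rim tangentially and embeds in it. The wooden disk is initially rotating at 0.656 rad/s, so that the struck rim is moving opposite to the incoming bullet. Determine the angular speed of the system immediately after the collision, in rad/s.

|ω_f| ≈ 23.5 rad/s

The axle reaction passes through the axle and exerts no torque about it; angular momentum about the axle is conserved through the impact.
I_p = ½(2.31)(0.291)² = 0.09781 kg·m². Taking the sense of the bullet's angular momentum as positive, L_{bullet} = m v R = (0.0284)(293)(0.291) = 2.421 kg·m²/s.
L_i = −I_p ω_p + m v R = −(0.09781)(0.656) + 2.421 = 2.357 kg·m²/s.
After sticking, I_f = I_p + m R² = 0.09781 + (0.0284)(0.291)² = 0.1002 kg·m².
ω_f = L_i / I_f = 2.357 / 0.1002 = 23.52 rad/s.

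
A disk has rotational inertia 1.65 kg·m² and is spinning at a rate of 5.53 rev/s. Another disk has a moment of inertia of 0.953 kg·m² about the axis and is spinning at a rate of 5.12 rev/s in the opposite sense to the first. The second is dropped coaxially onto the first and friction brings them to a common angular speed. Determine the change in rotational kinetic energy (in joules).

No external torque acts about the common axis, so total angular momentum is conserved.
Taking A's sense as positive: L = (1.650)(5.53) − (0.9530)(5.12) = 4.245 kg·m²·rev/s.
Combined I = 1.650 + 0.9530 = 2.603 kg·m².
ω_f = L / I = 4.245 / 2.603 = 1.631 rev/s.
KE_i = ½ΣIω² = 1489 J; KE_f = ½(2.603)(10.25)² = 136.7 J.

ΔKE ≈ -1350 J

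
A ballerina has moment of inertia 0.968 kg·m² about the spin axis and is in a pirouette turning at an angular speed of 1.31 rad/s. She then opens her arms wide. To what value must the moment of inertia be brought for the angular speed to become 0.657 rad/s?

With no external torque about the axis, L is conserved: I₁ω₁ = I₂ω₂.
I₂ = I₁ω₁ / ω₂ = (0.968)(1.31) / (0.657) = 1.930 kg·m².

I₂ ≈ 1.93 kg·m²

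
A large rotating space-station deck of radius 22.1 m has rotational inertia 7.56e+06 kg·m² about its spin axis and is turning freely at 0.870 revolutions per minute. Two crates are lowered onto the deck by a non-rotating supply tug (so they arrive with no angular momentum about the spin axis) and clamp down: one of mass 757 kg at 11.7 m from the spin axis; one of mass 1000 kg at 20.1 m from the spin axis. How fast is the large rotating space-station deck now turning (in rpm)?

No external torque acts about the spin axis; L_before = L_after.
Added inertia Σmr² = (757)(11.7)² + (1000)(20.1)² = 5.076e+05 kg·m²; I_f = 7.560e+06 + 5.076e+05 = 8.068e+06 kg·m².
ω_f = I_p ω_i / I_f = (7.560e+06)(0.870) / 8.068e+06 = 0.8153 rpm.

ω_f ≈ 0.815 rpm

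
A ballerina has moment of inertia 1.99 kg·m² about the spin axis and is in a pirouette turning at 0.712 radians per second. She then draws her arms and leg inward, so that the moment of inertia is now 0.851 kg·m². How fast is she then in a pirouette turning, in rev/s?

ω₂ ≈ 0.265 rev/s

No external torque acts about the spin axis, so angular momentum is conserved.
ω₂ = I₁ω₁ / I₂ = (1.990)(0.712 rad/s) / (0.8510) = 1.665 rad/s = 0.2650 rev/s.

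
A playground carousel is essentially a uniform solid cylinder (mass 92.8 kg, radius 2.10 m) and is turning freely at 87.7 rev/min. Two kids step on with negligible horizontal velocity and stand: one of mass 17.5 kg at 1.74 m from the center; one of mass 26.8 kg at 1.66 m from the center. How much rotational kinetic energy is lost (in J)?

No external torque acts about the center; L_before = L_after.
I_p = ½(92.8)(2.10)² = 204.6 kg·m².
Added inertia Σmr² = (17.5)(1.74)² + (26.8)(1.66)² = 126.8 kg·m²; I_f = 204.6 + 126.8 = 331.5 kg·m².
ω_f = I_p ω_i / I_f = (204.6)(87.7) / 331.5 = 54.14 rpm.
KE_i = ½(204.6)(9.184 rad/s)² = 8629 J; KE_f = ½(331.5)(5.670)² = 5327 J.

energy lost ≈ 3300 J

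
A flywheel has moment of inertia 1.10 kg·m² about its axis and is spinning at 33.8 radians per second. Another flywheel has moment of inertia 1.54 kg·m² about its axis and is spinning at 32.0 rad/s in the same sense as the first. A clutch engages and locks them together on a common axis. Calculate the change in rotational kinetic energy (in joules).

The coupling torques are internal; angular momentum about the shared axis is conserved.
Taking A's sense as positive: L = (1.100)(33.8) + (1.540)(32.0) = 86.46 kg·m²·rad/s.
Combined I = 1.100 + 1.540 = 2.640 kg·m².
ω_f = L / I = 86.46 / 2.640 = 32.75 rad/s.
KE_i = ½ΣIω² = 1417 J; KE_f = ½(2.640)(32.75)² = 1416 J.

ΔKE ≈ -1.04 J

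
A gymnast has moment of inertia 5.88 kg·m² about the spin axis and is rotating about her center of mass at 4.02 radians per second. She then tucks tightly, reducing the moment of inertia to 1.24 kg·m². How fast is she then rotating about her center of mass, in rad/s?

ω₂ ≈ 19.1 rad/s

With no external torque about the axis, L is conserved: I₁ω₁ = I₂ω₂.
ω₂ = I₁ω₁ / I₂ = (5.880)(4.02 rad/s) / (1.240) = 19.06 rad/s.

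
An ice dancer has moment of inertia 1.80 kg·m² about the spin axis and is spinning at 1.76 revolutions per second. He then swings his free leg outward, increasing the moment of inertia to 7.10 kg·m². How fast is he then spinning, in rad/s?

ω₂ ≈ 2.80 rad/s

Angular momentum about the spin axis is conserved since the torque about it is zero.
ω₂ = I₁ω₁ / I₂ = (1.800)(1.76 rev/s) / (7.100) = 0.4462 rev/s = 2.804 rad/s.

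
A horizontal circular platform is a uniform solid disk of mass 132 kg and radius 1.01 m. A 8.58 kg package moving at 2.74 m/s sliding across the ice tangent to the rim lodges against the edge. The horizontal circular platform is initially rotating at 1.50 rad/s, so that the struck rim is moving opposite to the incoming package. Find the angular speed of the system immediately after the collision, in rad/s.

|ω_f| ≈ 1.02 rad/s

About the central axle the impulsive forces during the collision are internal, so angular momentum about that axis is conserved.
I_p = ½(132)(1.01)² = 67.33 kg·m². Taking the sense of the package's angular momentum as positive, L_{package} = m v R = (8.58)(2.74)(1.01) = 23.74 kg·m²/s.
L_i = −I_p ω_p + m v R = −(67.33)(1.50) + 23.74 = -77.25 kg·m²/s.
After sticking, I_f = I_p + m R² = 67.33 + (8.58)(1.01)² = 76.08 kg·m².
ω_f = L_i / I_f = -77.25 / 76.08 = -1.015 rad/s.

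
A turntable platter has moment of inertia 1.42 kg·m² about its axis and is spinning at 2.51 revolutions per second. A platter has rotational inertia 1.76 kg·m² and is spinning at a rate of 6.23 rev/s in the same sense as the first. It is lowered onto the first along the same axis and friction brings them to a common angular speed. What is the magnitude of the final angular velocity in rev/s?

The coupling torques are internal; angular momentum about the shared axis is conserved.
Taking A's sense as positive: L = (1.420)(2.51) + (1.760)(6.23) = 14.53 kg·m²·rev/s.
Combined I = 1.420 + 1.760 = 3.180 kg·m².
ω_f = L / I = 14.53 / 3.180 = 4.569 rev/s.

|ω_f| ≈ 4.57 rev/s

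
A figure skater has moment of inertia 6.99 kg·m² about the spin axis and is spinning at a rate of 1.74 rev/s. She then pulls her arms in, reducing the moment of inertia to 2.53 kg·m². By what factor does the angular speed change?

ω₂/ω₁ ≈ 2.76

Angular momentum about the spin axis is conserved since the torque about it is zero.
ω₂/ω₁ = I₁/I₂ = 6.990 / 2.530 = 2.763.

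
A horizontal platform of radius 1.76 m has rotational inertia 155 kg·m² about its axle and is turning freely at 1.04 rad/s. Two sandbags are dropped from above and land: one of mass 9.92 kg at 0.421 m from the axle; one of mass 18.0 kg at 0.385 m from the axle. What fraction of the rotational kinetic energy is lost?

The added mass arrives with no angular momentum about the axle, and any external torque about the axle is negligible, so the system's angular momentum is conserved.
Added inertia Σmr² = (9.92)(0.421)² + (18.0)(0.385)² = 4.426 kg·m²; I_f = 155.0 + 4.426 = 159.4 kg·m².
ω_f = I_p ω_i / I_f = (155.0)(1.04) / 159.4 = 1.011 rad/s.
KE_i = ½(155.0)(1.040 rad/s)² = 83.82 J; KE_f = ½(159.4)(1.011)² = 81.50 J.
Fraction lost = 0.02776.

fraction ≈ 0.0278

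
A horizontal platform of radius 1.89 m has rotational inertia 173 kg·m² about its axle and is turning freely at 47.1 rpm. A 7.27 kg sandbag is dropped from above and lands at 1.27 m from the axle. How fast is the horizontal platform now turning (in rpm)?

ω_f ≈ 44.1 rpm

The added mass arrives with no angular momentum about the axle, and any external torque about the axle is negligible, so the system's angular momentum is conserved.
Added inertia Σmr² = (7.27)(1.27)² = 11.73 kg·m²; I_f = 173.0 + 11.73 = 184.7 kg·m².
ω_f = I_p ω_i / I_f = (173.0)(47.1) / 184.7 = 44.11 rpm.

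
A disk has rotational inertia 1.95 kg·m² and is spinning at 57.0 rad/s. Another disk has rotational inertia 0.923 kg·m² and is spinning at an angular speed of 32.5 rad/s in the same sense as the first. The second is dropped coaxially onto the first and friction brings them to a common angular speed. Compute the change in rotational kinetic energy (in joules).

No external torque acts about the common axis, so total angular momentum is conserved.
Taking A's sense as positive: L = (1.950)(57.0) + (0.9230)(32.5) = 141.1 kg·m²·rad/s.
Combined I = 1.950 + 0.9230 = 2.873 kg·m².
ω_f = L / I = 141.1 / 2.873 = 49.13 rad/s.
KE_i = ½ΣIω² = 3655 J; KE_f = ½(2.873)(49.13)² = 3467 J.

ΔKE ≈ -188 J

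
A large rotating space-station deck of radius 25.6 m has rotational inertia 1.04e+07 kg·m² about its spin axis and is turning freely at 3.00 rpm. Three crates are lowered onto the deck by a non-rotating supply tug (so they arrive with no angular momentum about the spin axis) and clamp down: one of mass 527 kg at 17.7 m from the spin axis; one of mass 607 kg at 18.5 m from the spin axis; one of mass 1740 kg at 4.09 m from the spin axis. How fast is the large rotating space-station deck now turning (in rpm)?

ω_f ≈ 2.89 rpm

The added mass arrives with no angular momentum about the spin axis, and any external torque about the spin axis is negligible, so the system's angular momentum is conserved.
Added inertia Σmr² = (527)(17.7)² + (607)(18.5)² + (1740)(4.09)² = 4.020e+05 kg·m²; I_f = 1.040e+07 + 4.020e+05 = 1.080e+07 kg·m².
ω_f = I_p ω_i / I_f = (1.040e+07)(3.00) / 1.080e+07 = 2.888 rpm.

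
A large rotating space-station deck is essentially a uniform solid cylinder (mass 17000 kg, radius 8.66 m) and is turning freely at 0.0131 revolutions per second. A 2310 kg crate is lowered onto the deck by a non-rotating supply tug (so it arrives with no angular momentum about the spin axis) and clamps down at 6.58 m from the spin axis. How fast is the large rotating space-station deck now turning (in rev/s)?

ω_f ≈ 0.0113 rev/s

No external torque acts about the spin axis; L_before = L_after.
I_p = ½(17000)(8.66)² = 6.375e+05 kg·m².
Added inertia Σmr² = (2310)(6.58)² = 1.000e+05 kg·m²; I_f = 6.375e+05 + 1.000e+05 = 7.375e+05 kg·m².
ω_f = I_p ω_i / I_f = (6.375e+05)(0.0131) / 7.375e+05 = 0.01132 rev/s.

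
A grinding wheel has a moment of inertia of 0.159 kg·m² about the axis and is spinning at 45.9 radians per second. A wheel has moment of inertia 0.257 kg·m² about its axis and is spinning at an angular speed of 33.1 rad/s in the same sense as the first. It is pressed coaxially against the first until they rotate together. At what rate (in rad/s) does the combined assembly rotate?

The coupling torques are internal; angular momentum about the shared axis is conserved.
Taking A's sense as positive: L = (0.1590)(45.9) + (0.2570)(33.1) = 15.80 kg·m²·rad/s.
Combined I = 0.1590 + 0.2570 = 0.4160 kg·m².
ω_f = L / I = 15.80 / 0.4160 = 37.99 rad/s.

|ω_f| ≈ 38.0 rad/s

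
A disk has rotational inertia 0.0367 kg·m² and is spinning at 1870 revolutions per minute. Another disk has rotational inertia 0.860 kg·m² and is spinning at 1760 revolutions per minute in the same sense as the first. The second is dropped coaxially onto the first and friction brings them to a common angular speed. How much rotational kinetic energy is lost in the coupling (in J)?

The coupling torques are internal; angular momentum about the shared axis is conserved.
Taking A's sense as positive: L = (0.03670)(1870) + (0.8600)(1760) = 1582 kg·m²·rpm.
Combined I = 0.03670 + 0.8600 = 0.8967 kg·m².
ω_f = L / I = 1582 / 0.8967 = 1765 rpm.
KE_i = ½ΣIω² = 15310 J; KE_f = ½(0.8967)(184.8)² = 15310 J.

ΔKE lost ≈ 2.34 J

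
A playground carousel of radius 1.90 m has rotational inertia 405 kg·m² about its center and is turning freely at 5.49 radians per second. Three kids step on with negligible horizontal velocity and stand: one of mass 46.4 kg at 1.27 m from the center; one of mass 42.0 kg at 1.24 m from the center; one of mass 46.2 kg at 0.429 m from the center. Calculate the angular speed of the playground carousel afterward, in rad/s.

No external torque acts about the center; L_before = L_after.
Added inertia Σmr² = (46.4)(1.27)² + (42.0)(1.24)² + (46.2)(0.429)² = 147.9 kg·m²; I_f = 405.0 + 147.9 = 552.9 kg·m².
ω_f = I_p ω_i / I_f = (405.0)(5.49) / 552.9 = 4.021 rad/s.

ω_f ≈ 4.02 rad/s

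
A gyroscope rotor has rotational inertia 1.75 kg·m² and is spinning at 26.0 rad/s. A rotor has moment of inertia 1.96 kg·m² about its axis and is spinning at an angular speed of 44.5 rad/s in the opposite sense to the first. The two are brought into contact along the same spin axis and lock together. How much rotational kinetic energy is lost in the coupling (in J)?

The coupling torques are internal; angular momentum about the shared axis is conserved.
Taking A's sense as positive: L = (1.750)(26.0) − (1.960)(44.5) = -41.72 kg·m²·rad/s.
Combined I = 1.750 + 1.960 = 3.710 kg·m².
ω_f = L / I = -41.72 / 3.710 = -11.25 rad/s.
KE_i = ½ΣIω² = 2532 J; KE_f = ½(3.710)(11.25)² = 234.6 J.

ΔKE lost ≈ 2300 J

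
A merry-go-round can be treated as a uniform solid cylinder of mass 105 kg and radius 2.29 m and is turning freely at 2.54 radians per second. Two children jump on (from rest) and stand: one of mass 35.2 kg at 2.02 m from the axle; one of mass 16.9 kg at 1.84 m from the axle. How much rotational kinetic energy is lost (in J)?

No external torque acts about the axle; L_before = L_after.
I_p = ½(105)(2.29)² = 275.3 kg·m².
Added inertia Σmr² = (35.2)(2.02)² + (16.9)(1.84)² = 200.8 kg·m²; I_f = 275.3 + 200.8 = 476.2 kg·m².
ω_f = I_p ω_i / I_f = (275.3)(2.54) / 476.2 = 1.469 rad/s.
KE_i = ½(275.3)(2.540 rad/s)² = 888.1 J; KE_f = ½(476.2)(1.469)² = 513.5 J.

energy lost ≈ 375 J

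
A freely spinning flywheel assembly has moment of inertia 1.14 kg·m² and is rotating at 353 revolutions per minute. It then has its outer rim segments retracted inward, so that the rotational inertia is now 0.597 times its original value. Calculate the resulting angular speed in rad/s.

ω₂ ≈ 61.9 rad/s

With no external torque about the axis, L is conserved: I₁ω₁ = I₂ω₂.
I₂ = 0.597 × 1.14 = 0.6806 kg·m².
ω₂ = I₁ω₁ / I₂ = (1.140)(353 rpm) / (0.6806) = 591.3 rpm = 61.92 rad/s.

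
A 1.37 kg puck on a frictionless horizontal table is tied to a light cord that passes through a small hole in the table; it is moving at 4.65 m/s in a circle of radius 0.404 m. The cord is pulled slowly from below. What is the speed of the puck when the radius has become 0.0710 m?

v₂ ≈ 26.5 m/s

The only horizontal force on the mass is along the cord (radial), so it exerts no torque about the hole and angular momentum m v r is conserved.
v₂ = v₁ r₁ / r₂ = (4.65)(0.404) / (0.0710) = 26.46 m/s.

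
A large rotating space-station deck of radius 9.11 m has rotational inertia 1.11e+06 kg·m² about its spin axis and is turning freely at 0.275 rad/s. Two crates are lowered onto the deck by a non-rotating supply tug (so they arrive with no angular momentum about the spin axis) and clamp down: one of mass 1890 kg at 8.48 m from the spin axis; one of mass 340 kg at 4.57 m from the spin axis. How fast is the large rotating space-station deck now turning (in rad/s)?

No external torque acts about the spin axis; L_before = L_after.
Added inertia Σmr² = (1890)(8.48)² + (340)(4.57)² = 1.430e+05 kg·m²; I_f = 1.110e+06 + 1.430e+05 = 1.253e+06 kg·m².
ω_f = I_p ω_i / I_f = (1.110e+06)(0.275) / 1.253e+06 = 0.2436 rad/s.

ω_f ≈ 0.244 rad/s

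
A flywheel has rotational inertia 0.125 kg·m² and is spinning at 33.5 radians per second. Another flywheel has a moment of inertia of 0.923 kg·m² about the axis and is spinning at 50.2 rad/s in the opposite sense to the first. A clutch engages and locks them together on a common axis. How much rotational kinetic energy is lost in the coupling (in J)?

ΔKE lost ≈ 386 J

No external torque acts about the common axis, so total angular momentum is conserved.
Taking A's sense as positive: L = (0.1250)(33.5) − (0.9230)(50.2) = -42.15 kg·m²·rad/s.
Combined I = 0.1250 + 0.9230 = 1.048 kg·m².
ω_f = L / I = -42.15 / 1.048 = -40.22 rad/s.
KE_i = ½ΣIω² = 1233 J; KE_f = ½(1.048)(40.22)² = 847.5 J.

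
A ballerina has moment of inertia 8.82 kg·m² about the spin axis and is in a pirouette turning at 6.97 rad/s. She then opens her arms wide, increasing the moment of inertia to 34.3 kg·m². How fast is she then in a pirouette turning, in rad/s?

With no external torque about the axis, L is conserved: I₁ω₁ = I₂ω₂.
ω₂ = I₁ω₁ / I₂ = (8.820)(6.97 rad/s) / (34.30) = 1.792 rad/s.

ω₂ ≈ 1.79 rad/s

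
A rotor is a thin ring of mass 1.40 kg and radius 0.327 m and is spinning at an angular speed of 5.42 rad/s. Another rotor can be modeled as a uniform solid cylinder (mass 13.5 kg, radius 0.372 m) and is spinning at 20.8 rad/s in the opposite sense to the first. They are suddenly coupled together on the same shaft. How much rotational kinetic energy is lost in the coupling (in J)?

ΔKE lost ≈ 44.4 J

No external torque acts about the common axis, so total angular momentum is conserved.
Moments of inertia: I_A = (1.40)(0.327)² = 0.1497 kg·m²; I_B = ½(13.5)(0.372)² = 0.9341 kg·m².
Taking A's sense as positive: L = (0.1497)(5.42) − (0.9341)(20.8) = -18.62 kg·m²·rad/s.
Combined I = 0.1497 + 0.9341 = 1.084 kg·m².
ω_f = L / I = -18.62 / 1.084 = -17.18 rad/s.
KE_i = ½ΣIω² = 204.3 J; KE_f = ½(1.084)(17.18)² = 159.9 J.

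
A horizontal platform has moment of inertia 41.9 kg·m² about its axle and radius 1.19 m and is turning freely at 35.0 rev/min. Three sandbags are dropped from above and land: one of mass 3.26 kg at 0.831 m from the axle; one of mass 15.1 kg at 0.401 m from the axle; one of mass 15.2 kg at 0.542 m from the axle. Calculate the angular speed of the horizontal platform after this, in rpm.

No external torque acts about the axle; L_before = L_after.
Added inertia Σmr² = (3.26)(0.831)² + (15.1)(0.401)² + (15.2)(0.542)² = 9.145 kg·m²; I_f = 41.90 + 9.145 = 51.04 kg·m².
ω_f = I_p ω_i / I_f = (41.90)(35.0) / 51.04 = 28.73 rpm.

ω_f ≈ 28.7 rpm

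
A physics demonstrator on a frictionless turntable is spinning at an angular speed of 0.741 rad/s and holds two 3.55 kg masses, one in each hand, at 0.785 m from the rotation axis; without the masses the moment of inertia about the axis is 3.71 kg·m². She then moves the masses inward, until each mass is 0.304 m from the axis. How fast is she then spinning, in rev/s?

No external torque acts about the spin axis, so angular momentum is conserved.
I₁ = 3.71 + 2(3.55)(0.785)² = 8.085 kg·m²; I₂ = 3.71 + 2(3.55)(0.304)² = 4.366 kg·m².
ω₂ = I₁ω₁ / I₂ = (8.085)(0.741 rad/s) / (4.366) = 1.372 rad/s = 0.2184 rev/s.

ω₂ ≈ 0.218 rev/s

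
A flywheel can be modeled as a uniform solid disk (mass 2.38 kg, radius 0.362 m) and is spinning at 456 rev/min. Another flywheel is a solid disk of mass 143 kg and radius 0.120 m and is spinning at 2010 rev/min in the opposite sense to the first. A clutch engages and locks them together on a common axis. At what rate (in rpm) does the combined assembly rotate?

|ω_f| ≈ 1690 rpm

No external torque acts about the common axis, so total angular momentum is conserved.
Moments of inertia: I_A = ½(2.38)(0.362)² = 0.1559 kg·m²; I_B = ½(143)(0.120)² = 1.030 kg·m².
Taking A's sense as positive: L = (0.1559)(456) − (1.030)(2010) = -1998 kg·m²·rpm.
Combined I = 0.1559 + 1.030 = 1.186 kg·m².
ω_f = L / I = -1998 / 1.186 = -1686 rpm.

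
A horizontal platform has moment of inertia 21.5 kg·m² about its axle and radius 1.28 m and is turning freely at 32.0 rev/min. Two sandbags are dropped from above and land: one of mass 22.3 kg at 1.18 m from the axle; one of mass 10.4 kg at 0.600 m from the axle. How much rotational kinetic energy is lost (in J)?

energy lost ≈ 74.6 J

No external torque acts about the axle; L_before = L_after.
Added inertia Σmr² = (22.3)(1.18)² + (10.4)(0.600)² = 34.79 kg·m²; I_f = 21.50 + 34.79 = 56.29 kg·m².
ω_f = I_p ω_i / I_f = (21.50)(32.0) / 56.29 = 12.22 rpm.
KE_i = ½(21.50)(3.351 rad/s)² = 120.7 J; KE_f = ½(56.29)(1.280)² = 46.10 J.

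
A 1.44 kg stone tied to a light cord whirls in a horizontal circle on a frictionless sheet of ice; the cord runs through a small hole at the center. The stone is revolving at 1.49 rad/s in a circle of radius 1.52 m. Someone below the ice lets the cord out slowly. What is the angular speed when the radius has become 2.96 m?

No torque about the axis ⇒ m r₁² ω₁ = m r₂² ω₂.
ω₂ = ω₁ (r₁/r₂)² = (1.49)(1.52/2.96)² = 0.3929 rad/s.

ω₂ ≈ 0.393 rad/s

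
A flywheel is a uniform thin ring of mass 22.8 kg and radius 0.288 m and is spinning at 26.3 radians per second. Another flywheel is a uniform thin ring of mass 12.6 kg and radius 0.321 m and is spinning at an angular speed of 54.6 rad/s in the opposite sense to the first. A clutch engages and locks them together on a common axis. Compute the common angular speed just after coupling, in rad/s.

No external torque acts about the common axis, so total angular momentum is conserved.
Moments of inertia: I_A = (22.8)(0.288)² = 1.891 kg·m²; I_B = (12.6)(0.321)² = 1.298 kg·m².
Taking A's sense as positive: L = (1.891)(26.3) − (1.298)(54.6) = -21.15 kg·m²·rad/s.
Combined I = 1.891 + 1.298 = 3.189 kg·m².
ω_f = L / I = -21.15 / 3.189 = -6.632 rad/s.

|ω_f| ≈ 6.63 rad/s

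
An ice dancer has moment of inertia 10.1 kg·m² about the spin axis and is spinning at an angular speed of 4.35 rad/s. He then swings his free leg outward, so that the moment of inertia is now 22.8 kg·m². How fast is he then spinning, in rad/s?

No external torque acts about the spin axis, so angular momentum is conserved.
ω₂ = I₁ω₁ / I₂ = (10.10)(4.35 rad/s) / (22.80) = 1.927 rad/s.

ω₂ ≈ 1.93 rad/s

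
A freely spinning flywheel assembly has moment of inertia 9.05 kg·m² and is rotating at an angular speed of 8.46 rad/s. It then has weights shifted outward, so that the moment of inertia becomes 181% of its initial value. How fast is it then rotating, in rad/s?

With no external torque about the axis, L is conserved: I₁ω₁ = I₂ω₂.
I₂ = 1.81 × 9.05 = 16.38 kg·m².
ω₂ = I₁ω₁ / I₂ = (9.050)(8.46 rad/s) / (16.38) = 4.674 rad/s.

ω₂ ≈ 4.67 rad/s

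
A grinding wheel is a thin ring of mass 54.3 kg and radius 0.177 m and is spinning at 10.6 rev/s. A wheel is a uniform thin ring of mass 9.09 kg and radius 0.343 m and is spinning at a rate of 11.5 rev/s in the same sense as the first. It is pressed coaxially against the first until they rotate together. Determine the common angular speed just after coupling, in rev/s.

|ω_f| ≈ 10.9 rev/s

No external torque acts about the common axis, so total angular momentum is conserved.
Moments of inertia: I_A = (54.3)(0.177)² = 1.701 kg·m²; I_B = (9.09)(0.343)² = 1.069 kg·m².
Taking A's sense as positive: L = (1.701)(10.6) + (1.069)(11.5) = 30.33 kg·m²·rev/s.
Combined I = 1.701 + 1.069 = 2.771 kg·m².
ω_f = L / I = 30.33 / 2.771 = 10.95 rev/s.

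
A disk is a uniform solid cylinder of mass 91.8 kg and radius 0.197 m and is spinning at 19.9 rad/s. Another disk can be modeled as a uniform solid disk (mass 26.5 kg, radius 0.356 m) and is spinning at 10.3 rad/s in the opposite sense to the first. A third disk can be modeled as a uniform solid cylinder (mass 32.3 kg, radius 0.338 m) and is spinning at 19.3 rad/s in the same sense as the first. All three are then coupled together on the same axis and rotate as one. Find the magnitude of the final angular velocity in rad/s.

|ω_f| ≈ 10.1 rad/s

No external torque acts about the common axis, so total angular momentum is conserved.
Moments of inertia: I_A = ½(91.8)(0.197)² = 1.781 kg·m²; I_B = ½(26.5)(0.356)² = 1.679 kg·m²; I_C = ½(32.3)(0.338)² = 1.845 kg·m².
Taking A's sense as positive: L = (1.781)(19.9) − (1.679)(10.3) + (1.845)(19.3) = 53.76 kg·m²·rad/s.
Combined I = 1.781 + 1.679 + 1.845 = 5.306 kg·m².
ω_f = L / I = 53.76 / 5.306 = 10.13 rad/s.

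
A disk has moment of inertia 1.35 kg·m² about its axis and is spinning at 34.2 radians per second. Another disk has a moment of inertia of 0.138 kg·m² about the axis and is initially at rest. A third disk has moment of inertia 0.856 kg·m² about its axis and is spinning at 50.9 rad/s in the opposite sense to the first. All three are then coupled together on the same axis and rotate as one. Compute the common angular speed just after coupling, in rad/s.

The coupling torques are internal; angular momentum about the shared axis is conserved.
Taking A's sense as positive: L = (1.350)(34.2) − (0.8560)(50.9) = 2.600 kg·m²·rad/s.
Combined I = 1.350 + 0.1380 + 0.8560 = 2.344 kg·m².
ω_f = L / I = 2.600 / 2.344 = 1.109 rad/s.

|ω_f| ≈ 1.11 rad/s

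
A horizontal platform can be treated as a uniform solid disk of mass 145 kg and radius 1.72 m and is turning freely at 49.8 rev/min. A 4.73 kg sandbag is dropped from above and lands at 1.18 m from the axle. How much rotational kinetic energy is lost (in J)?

No external torque acts about the axle; L_before = L_after.
I_p = ½(145)(1.72)² = 214.5 kg·m².
Added inertia Σmr² = (4.73)(1.18)² = 6.586 kg·m²; I_f = 214.5 + 6.586 = 221.1 kg·m².
ω_f = I_p ω_i / I_f = (214.5)(49.8) / 221.1 = 48.32 rpm.
KE_i = ½(214.5)(5.215 rad/s)² = 2917 J; KE_f = ½(221.1)(5.060)² = 2830 J.

energy lost ≈ 86.9 J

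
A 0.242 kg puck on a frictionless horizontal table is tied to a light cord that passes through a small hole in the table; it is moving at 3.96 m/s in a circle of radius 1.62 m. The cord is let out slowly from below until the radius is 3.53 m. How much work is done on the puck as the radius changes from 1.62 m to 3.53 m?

The only horizontal force on the mass is along the cord (radial), so it exerts no torque about the hole and angular momentum m v r is conserved.
v₂ = v₁ r₁ / r₂ = (3.96)(1.62) / (3.53) = 1.817 m/s.
W = ΔKE = ½m(v₂² − v₁²) = -1.498 J.

W ≈ -1.50 J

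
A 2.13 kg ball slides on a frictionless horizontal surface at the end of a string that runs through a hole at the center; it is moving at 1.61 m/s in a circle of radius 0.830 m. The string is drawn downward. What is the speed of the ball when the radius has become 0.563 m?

The only horizontal force on the mass is along the cord (radial), so it exerts no torque about the hole and angular momentum m v r is conserved.
v₂ = v₁ r₁ / r₂ = (1.61)(0.830) / (0.563) = 2.374 m/s.

v₂ ≈ 2.37 m/s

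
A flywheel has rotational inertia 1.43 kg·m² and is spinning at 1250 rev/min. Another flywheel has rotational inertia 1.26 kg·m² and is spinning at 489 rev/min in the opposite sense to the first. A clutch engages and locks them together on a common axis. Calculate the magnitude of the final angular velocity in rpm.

|ω_f| ≈ 435 rpm

No external torque acts about the common axis, so total angular momentum is conserved.
Taking A's sense as positive: L = (1.430)(1250) − (1.260)(489) = 1171 kg·m²·rpm.
Combined I = 1.430 + 1.260 = 2.690 kg·m².
ω_f = L / I = 1171 / 2.690 = 435.4 rpm.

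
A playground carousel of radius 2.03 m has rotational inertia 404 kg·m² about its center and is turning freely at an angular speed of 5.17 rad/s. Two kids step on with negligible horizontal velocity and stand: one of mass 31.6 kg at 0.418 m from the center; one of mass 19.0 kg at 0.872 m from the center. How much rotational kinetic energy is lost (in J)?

energy lost ≈ 254 J

The added mass arrives with no angular momentum about the center, and any external torque about the center is negligible, so the system's angular momentum is conserved.
Added inertia Σmr² = (31.6)(0.418)² + (19.0)(0.872)² = 19.97 kg·m²; I_f = 404.0 + 19.97 = 424.0 kg·m².
ω_f = I_p ω_i / I_f = (404.0)(5.17) / 424.0 = 4.926 rad/s.
KE_i = ½(404.0)(5.170 rad/s)² = 5399 J; KE_f = ½(424.0)(4.926)² = 5145 J.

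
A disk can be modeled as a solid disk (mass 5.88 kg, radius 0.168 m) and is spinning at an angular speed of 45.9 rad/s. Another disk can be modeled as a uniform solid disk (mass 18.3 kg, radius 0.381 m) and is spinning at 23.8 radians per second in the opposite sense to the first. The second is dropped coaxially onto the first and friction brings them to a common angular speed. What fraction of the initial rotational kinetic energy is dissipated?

No external torque acts about the common axis, so total angular momentum is conserved.
Moments of inertia: I_A = ½(5.88)(0.168)² = 0.08298 kg·m²; I_B = ½(18.3)(0.381)² = 1.328 kg·m².
Taking A's sense as positive: L = (0.08298)(45.9) − (1.328)(23.8) = -27.80 kg·m²·rad/s.
Combined I = 0.08298 + 1.328 = 1.411 kg·m².
ω_f = L / I = -27.80 / 1.411 = -19.70 rad/s.
KE_i = ½ΣIω² = 463.6 J; KE_f = ½(1.411)(19.70)² = 273.9 J.
Fraction dissipated = (KE_i − KE_f)/KE_i = 0.4092.

fraction ≈ 0.409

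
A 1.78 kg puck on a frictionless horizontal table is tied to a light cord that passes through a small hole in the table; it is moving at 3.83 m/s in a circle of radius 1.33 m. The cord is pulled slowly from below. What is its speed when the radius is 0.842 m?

v₂ ≈ 6.05 m/s

The only horizontal force on the mass is along the cord (radial), so it exerts no torque about the hole and angular momentum m v r is conserved.
v₂ = v₁ r₁ / r₂ = (3.83)(1.33) / (0.842) = 6.050 m/s.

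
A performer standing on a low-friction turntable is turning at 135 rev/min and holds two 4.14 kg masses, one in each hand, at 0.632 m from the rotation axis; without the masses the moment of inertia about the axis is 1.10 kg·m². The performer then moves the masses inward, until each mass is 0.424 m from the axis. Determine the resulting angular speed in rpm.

ω₂ ≈ 230 rpm

Angular momentum about the spin axis is conserved since the torque about it is zero.
I₁ = 1.10 + 2(4.14)(0.632)² = 4.407 kg·m²; I₂ = 1.10 + 2(4.14)(0.424)² = 2.589 kg·m².
ω₂ = I₁ω₁ / I₂ = (4.407)(135 rpm) / (2.589) = 229.8 rpm.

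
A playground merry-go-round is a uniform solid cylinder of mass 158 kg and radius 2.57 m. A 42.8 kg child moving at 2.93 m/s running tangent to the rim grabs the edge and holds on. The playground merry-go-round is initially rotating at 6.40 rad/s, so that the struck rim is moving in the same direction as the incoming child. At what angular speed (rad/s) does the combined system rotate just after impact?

The axle reaction passes through the axle and exerts no torque about it; angular momentum about the axle is conserved through the impact.
I_p = ½(158)(2.57)² = 521.8 kg·m². Taking the sense of the child's angular momentum as positive, L_{child} = m v R = (42.8)(2.93)(2.57) = 322.3 kg·m²/s.
L_i = +I_p ω_p + m v R = +(521.8)(6.40) + 322.3 = 3662 kg·m²/s.
After sticking, I_f = I_p + m R² = 521.8 + (42.8)(2.57)² = 804.5 kg·m².
ω_f = L_i / I_f = 3662 / 804.5 = 4.552 rad/s.

|ω_f| ≈ 4.55 rad/s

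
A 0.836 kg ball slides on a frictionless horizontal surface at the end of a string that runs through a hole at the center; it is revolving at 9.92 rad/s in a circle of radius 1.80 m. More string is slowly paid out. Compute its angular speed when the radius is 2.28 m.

The constraining force is radial, so m r² ω about the center is conserved.
ω₂ = ω₁ (r₁/r₂)² = (9.92)(1.80/2.28)² = 6.183 rad/s.

ω₂ ≈ 6.18 rad/s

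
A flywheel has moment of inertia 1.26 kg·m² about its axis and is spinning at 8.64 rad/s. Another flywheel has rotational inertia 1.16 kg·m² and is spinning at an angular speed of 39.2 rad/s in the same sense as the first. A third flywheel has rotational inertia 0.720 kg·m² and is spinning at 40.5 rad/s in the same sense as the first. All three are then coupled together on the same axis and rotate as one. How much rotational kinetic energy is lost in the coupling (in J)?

ΔKE lost ≈ 364 J

No external torque acts about the common axis, so total angular momentum is conserved.
Taking A's sense as positive: L = (1.260)(8.64) + (1.160)(39.2) + (0.7200)(40.5) = 85.52 kg·m²·rad/s.
Combined I = 1.260 + 1.160 + 0.7200 = 3.140 kg·m².
ω_f = L / I = 85.52 / 3.140 = 27.24 rad/s.
KE_i = ½ΣIω² = 1529 J; KE_f = ½(3.140)(27.24)² = 1165 J.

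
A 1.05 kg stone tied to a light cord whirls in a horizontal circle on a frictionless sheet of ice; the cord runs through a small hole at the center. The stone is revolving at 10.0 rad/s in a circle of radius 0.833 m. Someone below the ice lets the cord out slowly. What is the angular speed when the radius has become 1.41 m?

ω₂ ≈ 3.49 rad/s

The constraining force is radial, so m r² ω about the center is conserved.
ω₂ = ω₁ (r₁/r₂)² = (10.0)(0.833/1.41)² = 3.490 rad/s.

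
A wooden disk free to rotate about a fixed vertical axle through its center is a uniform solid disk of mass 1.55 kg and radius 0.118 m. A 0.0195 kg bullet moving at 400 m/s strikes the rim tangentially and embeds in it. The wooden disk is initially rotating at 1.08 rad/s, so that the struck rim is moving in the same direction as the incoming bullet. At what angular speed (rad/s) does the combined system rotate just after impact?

|ω_f| ≈ 84.3 rad/s

The axle reaction passes through the axle and exerts no torque about it; angular momentum about the axle is conserved through the impact.
I_p = ½(1.55)(0.118)² = 0.01079 kg·m². Taking the sense of the bullet's angular momentum as positive, L_{bullet} = m v R = (0.0195)(400)(0.118) = 0.9204 kg·m²/s.
L_i = +I_p ω_p + m v R = +(0.01079)(1.08) + 0.9204 = 0.9321 kg·m²/s.
After sticking, I_f = I_p + m R² = 0.01079 + (0.0195)(0.118)² = 0.01106 kg·m².
ω_f = L_i / I_f = 0.9321 / 0.01106 = 84.25 rad/s.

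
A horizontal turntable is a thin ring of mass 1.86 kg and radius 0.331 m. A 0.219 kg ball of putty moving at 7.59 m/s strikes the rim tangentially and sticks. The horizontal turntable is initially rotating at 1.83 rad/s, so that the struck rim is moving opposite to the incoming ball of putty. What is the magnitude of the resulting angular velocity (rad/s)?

The axle reaction passes through the axle and exerts no torque about it; angular momentum about the axle is conserved through the impact.
I_p = (1.86)(0.331)² = 0.2038 kg·m². Taking the sense of the ball of putty's angular momentum as positive, L_{ball} = m v R = (0.219)(7.59)(0.331) = 0.5502 kg·m²/s.
L_i = −I_p ω_p + m v R = −(0.2038)(1.83) + 0.5502 = 0.1773 kg·m²/s.
After sticking, I_f = I_p + m R² = 0.2038 + (0.219)(0.331)² = 0.2278 kg·m².
ω_f = L_i / I_f = 0.1773 / 0.2278 = 0.7783 rad/s.

|ω_f| ≈ 0.778 rad/s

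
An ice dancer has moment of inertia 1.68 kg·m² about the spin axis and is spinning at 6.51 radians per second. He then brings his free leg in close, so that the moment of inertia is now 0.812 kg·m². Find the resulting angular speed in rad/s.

ω₂ ≈ 13.5 rad/s

No external torque acts about the spin axis, so angular momentum is conserved.
ω₂ = I₁ω₁ / I₂ = (1.680)(6.51 rad/s) / (0.8120) = 13.47 rad/s.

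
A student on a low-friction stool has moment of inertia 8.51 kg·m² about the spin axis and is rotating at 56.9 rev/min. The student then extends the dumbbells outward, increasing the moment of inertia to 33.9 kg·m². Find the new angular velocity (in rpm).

ω₂ ≈ 14.3 rpm

Angular momentum about the spin axis is conserved since the torque about it is zero.
ω₂ = I₁ω₁ / I₂ = (8.510)(56.9 rpm) / (33.90) = 14.28 rpm.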